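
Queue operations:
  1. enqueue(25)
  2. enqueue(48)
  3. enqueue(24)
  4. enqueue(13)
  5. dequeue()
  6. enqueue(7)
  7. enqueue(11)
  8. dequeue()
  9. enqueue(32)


enqueue(25) -> [25]
enqueue(48) -> [25, 48]
enqueue(24) -> [25, 48, 24]
enqueue(13) -> [25, 48, 24, 13]
dequeue()->25, [48, 24, 13]
enqueue(7) -> [48, 24, 13, 7]
enqueue(11) -> [48, 24, 13, 7, 11]
dequeue()->48, [24, 13, 7, 11]
enqueue(32) -> [24, 13, 7, 11, 32]

Final queue: [24, 13, 7, 11, 32]


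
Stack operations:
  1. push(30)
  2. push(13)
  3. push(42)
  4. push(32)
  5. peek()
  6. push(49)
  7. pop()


push(30) -> [30]
push(13) -> [30, 13]
push(42) -> [30, 13, 42]
push(32) -> [30, 13, 42, 32]
peek()->32
push(49) -> [30, 13, 42, 32, 49]
pop()->49, [30, 13, 42, 32]

Final stack: [30, 13, 42, 32]


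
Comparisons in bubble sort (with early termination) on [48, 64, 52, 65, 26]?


Algorithm: bubble sort (with early termination)
Input: [48, 64, 52, 65, 26]
Sorted: [26, 48, 52, 64, 65]

10


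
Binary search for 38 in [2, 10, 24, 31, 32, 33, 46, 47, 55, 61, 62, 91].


Step 1: lo=0, hi=11, mid=5, val=33
Step 2: lo=6, hi=11, mid=8, val=55
Step 3: lo=6, hi=7, mid=6, val=46

Not found


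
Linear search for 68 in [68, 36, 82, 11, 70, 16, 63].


i=0: 68==68 found!

Found at 0, 1 comps


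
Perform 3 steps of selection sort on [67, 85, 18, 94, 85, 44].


Initial: [67, 85, 18, 94, 85, 44]
Step 1: min=18 at 2
  Swap: [18, 85, 67, 94, 85, 44]
Step 2: min=44 at 5
  Swap: [18, 44, 67, 94, 85, 85]
Step 3: min=67 at 2
  Swap: [18, 44, 67, 94, 85, 85]

After 3 steps: [18, 44, 67, 94, 85, 85]


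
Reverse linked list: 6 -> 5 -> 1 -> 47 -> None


Step 1: curr=6, set curr.next=prev(None) | reversed so far: 6
Step 2: curr=5, set curr.next=prev(6) | reversed so far: 5 -> 6
Step 3: curr=1, set curr.next=prev(5) | reversed so far: 1 -> 5 -> 6
Step 4: curr=47, set curr.next=prev(1) | reversed so far: 47 -> 1 -> 5 -> 6

47 -> 1 -> 5 -> 6 -> None


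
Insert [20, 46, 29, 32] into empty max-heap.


Insert 20: [20]
Insert 46: [46, 20]
Insert 29: [46, 20, 29]
Insert 32: [46, 32, 29, 20]

Final heap: [46, 32, 29, 20]


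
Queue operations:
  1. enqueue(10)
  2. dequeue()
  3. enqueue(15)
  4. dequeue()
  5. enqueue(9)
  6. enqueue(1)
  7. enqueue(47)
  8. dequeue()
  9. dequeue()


enqueue(10) -> [10]
dequeue()->10, []
enqueue(15) -> [15]
dequeue()->15, []
enqueue(9) -> [9]
enqueue(1) -> [9, 1]
enqueue(47) -> [9, 1, 47]
dequeue()->9, [1, 47]
dequeue()->1, [47]

Final queue: [47]


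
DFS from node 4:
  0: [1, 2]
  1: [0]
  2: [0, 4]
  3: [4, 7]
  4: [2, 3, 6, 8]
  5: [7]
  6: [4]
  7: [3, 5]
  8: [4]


Visit 4, push [8, 6, 3, 2]
Visit 2, push [0]
Visit 0, push [1]
Visit 1, push []
Visit 3, push [7]
Visit 7, push [5]
Visit 5, push []
Visit 6, push []
Visit 8, push []

DFS order: [4, 2, 0, 1, 3, 7, 5, 6, 8]


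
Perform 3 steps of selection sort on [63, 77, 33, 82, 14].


Initial: [63, 77, 33, 82, 14]
Step 1: min=14 at 4
  Swap: [14, 77, 33, 82, 63]
Step 2: min=33 at 2
  Swap: [14, 33, 77, 82, 63]
Step 3: min=63 at 4
  Swap: [14, 33, 63, 82, 77]

After 3 steps: [14, 33, 63, 82, 77]


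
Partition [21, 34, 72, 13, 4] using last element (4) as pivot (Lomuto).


Pivot: 4
Place pivot at 0: [4, 34, 72, 13, 21]

Partitioned: [4, 34, 72, 13, 21]


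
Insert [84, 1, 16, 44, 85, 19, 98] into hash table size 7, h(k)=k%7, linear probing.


Insert 84: h=0 -> slot 0
Insert 1: h=1 -> slot 1
Insert 16: h=2 -> slot 2
Insert 44: h=2, 1 probes -> slot 3
Insert 85: h=1, 3 probes -> slot 4
Insert 19: h=5 -> slot 5
Insert 98: h=0, 6 probes -> slot 6

Table: [84, 1, 16, 44, 85, 19, 98]


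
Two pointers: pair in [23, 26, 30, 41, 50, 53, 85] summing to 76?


lo=0(23)+hi=6(85)=108
lo=0(23)+hi=5(53)=76

Yes: 23+53=76


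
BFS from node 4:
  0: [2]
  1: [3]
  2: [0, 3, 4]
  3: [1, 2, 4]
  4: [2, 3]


Visit 4, enqueue [2, 3]
Visit 2, enqueue [0]
Visit 3, enqueue [1]
Visit 0, enqueue []
Visit 1, enqueue []

BFS order: [4, 2, 3, 0, 1]


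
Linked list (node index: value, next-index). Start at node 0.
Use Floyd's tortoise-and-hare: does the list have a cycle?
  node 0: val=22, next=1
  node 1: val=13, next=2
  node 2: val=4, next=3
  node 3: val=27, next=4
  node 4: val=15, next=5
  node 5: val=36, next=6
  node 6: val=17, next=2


Floyd's tortoise (slow, +1) and hare (fast, +2):
  init: slow=0, fast=0
  step 1: slow=1, fast=2
  step 2: slow=2, fast=4
  step 3: slow=3, fast=6
  step 4: slow=4, fast=3
  step 5: slow=5, fast=5
  slow == fast at node 5: cycle detected

Cycle: yes


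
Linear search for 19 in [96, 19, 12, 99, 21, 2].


i=0: 96!=19
i=1: 19==19 found!

Found at 1, 2 comps


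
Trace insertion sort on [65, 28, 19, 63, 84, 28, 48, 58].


Initial: [65, 28, 19, 63, 84, 28, 48, 58]
Insert 28: [28, 65, 19, 63, 84, 28, 48, 58]
Insert 19: [19, 28, 65, 63, 84, 28, 48, 58]
Insert 63: [19, 28, 63, 65, 84, 28, 48, 58]
Insert 84: [19, 28, 63, 65, 84, 28, 48, 58]
Insert 28: [19, 28, 28, 63, 65, 84, 48, 58]
Insert 48: [19, 28, 28, 48, 63, 65, 84, 58]
Insert 58: [19, 28, 28, 48, 58, 63, 65, 84]

Sorted: [19, 28, 28, 48, 58, 63, 65, 84]


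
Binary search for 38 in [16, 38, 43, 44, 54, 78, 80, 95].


Step 1: lo=0, hi=7, mid=3, val=44
Step 2: lo=0, hi=2, mid=1, val=38

Found at index 1


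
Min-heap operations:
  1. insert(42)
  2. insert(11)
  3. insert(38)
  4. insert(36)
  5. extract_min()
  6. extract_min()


insert(42) -> [42]
insert(11) -> [11, 42]
insert(38) -> [11, 42, 38]
insert(36) -> [11, 36, 38, 42]
extract_min()->11, [36, 42, 38]
extract_min()->36, [38, 42]

Final heap: [38, 42]


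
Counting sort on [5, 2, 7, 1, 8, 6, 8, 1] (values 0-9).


Input: [5, 2, 7, 1, 8, 6, 8, 1]
Counts: [0, 2, 1, 0, 0, 1, 1, 1, 2, 0]

Sorted: [1, 1, 2, 5, 6, 7, 8, 8]


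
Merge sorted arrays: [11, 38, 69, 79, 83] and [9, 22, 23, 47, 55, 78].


Take 9 from B
Take 11 from A
Take 22 from B
Take 23 from B
Take 38 from A
Take 47 from B
Take 55 from B
Take 69 from A
Take 78 from B

Merged: [9, 11, 22, 23, 38, 47, 55, 69, 78, 79, 83]


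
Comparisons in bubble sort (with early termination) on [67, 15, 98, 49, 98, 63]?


Algorithm: bubble sort (with early termination)
Input: [67, 15, 98, 49, 98, 63]
Sorted: [15, 49, 63, 67, 98, 98]

14


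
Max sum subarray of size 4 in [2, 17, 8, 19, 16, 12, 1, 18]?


[0:4]: 46
[1:5]: 60
[2:6]: 55
[3:7]: 48
[4:8]: 47

Max: 60 at [1:5]


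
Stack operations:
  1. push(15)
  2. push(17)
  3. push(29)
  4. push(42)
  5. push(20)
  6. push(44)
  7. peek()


push(15) -> [15]
push(17) -> [15, 17]
push(29) -> [15, 17, 29]
push(42) -> [15, 17, 29, 42]
push(20) -> [15, 17, 29, 42, 20]
push(44) -> [15, 17, 29, 42, 20, 44]
peek()->44

Final stack: [15, 17, 29, 42, 20, 44]


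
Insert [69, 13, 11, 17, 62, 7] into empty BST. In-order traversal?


Insert 69: root
Insert 13: L from 69
Insert 11: L from 69 -> L from 13
Insert 17: L from 69 -> R from 13
Insert 62: L from 69 -> R from 13 -> R from 17
Insert 7: L from 69 -> L from 13 -> L from 11

In-order: [7, 11, 13, 17, 62, 69]


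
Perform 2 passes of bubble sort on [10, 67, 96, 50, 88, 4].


Initial: [10, 67, 96, 50, 88, 4]
Pass 1: [10, 67, 50, 88, 4, 96] (3 swaps)
Pass 2: [10, 50, 67, 4, 88, 96] (2 swaps)

After 2 passes: [10, 50, 67, 4, 88, 96]


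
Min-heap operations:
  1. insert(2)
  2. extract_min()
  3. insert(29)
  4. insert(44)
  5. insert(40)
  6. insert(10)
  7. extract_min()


insert(2) -> [2]
extract_min()->2, []
insert(29) -> [29]
insert(44) -> [29, 44]
insert(40) -> [29, 44, 40]
insert(10) -> [10, 29, 40, 44]
extract_min()->10, [29, 44, 40]

Final heap: [29, 44, 40]


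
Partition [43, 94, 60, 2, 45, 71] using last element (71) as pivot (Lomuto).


Pivot: 71
  43 <= 71: advance i (no swap)
  60 <= 71: swap -> [43, 60, 94, 2, 45, 71]
  2 <= 71: swap -> [43, 60, 2, 94, 45, 71]
  45 <= 71: swap -> [43, 60, 2, 45, 94, 71]
Place pivot at 4: [43, 60, 2, 45, 71, 94]

Partitioned: [43, 60, 2, 45, 71, 94]


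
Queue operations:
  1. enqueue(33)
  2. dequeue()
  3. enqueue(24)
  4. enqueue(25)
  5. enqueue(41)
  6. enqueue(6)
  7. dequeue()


enqueue(33) -> [33]
dequeue()->33, []
enqueue(24) -> [24]
enqueue(25) -> [24, 25]
enqueue(41) -> [24, 25, 41]
enqueue(6) -> [24, 25, 41, 6]
dequeue()->24, [25, 41, 6]

Final queue: [25, 41, 6]


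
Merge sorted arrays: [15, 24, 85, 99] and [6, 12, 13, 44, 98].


Take 6 from B
Take 12 from B
Take 13 from B
Take 15 from A
Take 24 from A
Take 44 from B
Take 85 from A
Take 98 from B

Merged: [6, 12, 13, 15, 24, 44, 85, 98, 99]


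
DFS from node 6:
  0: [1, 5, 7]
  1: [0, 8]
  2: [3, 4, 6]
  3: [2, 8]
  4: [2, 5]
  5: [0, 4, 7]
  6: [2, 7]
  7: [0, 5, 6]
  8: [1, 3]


Visit 6, push [7, 2]
Visit 2, push [4, 3]
Visit 3, push [8]
Visit 8, push [1]
Visit 1, push [0]
Visit 0, push [7, 5]
Visit 5, push [7, 4]
Visit 4, push []
Visit 7, push []

DFS order: [6, 2, 3, 8, 1, 0, 5, 4, 7]


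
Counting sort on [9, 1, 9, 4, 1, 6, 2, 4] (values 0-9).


Input: [9, 1, 9, 4, 1, 6, 2, 4]
Counts: [0, 2, 1, 0, 2, 0, 1, 0, 0, 2]

Sorted: [1, 1, 2, 4, 4, 6, 9, 9]


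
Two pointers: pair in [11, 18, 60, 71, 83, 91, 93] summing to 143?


lo=0(11)+hi=6(93)=104
lo=1(18)+hi=6(93)=111
lo=2(60)+hi=6(93)=153
lo=2(60)+hi=5(91)=151
lo=2(60)+hi=4(83)=143

Yes: 60+83=143


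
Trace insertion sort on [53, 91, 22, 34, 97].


Initial: [53, 91, 22, 34, 97]
Insert 91: [53, 91, 22, 34, 97]
Insert 22: [22, 53, 91, 34, 97]
Insert 34: [22, 34, 53, 91, 97]
Insert 97: [22, 34, 53, 91, 97]

Sorted: [22, 34, 53, 91, 97]


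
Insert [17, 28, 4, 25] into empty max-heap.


Insert 17: [17]
Insert 28: [28, 17]
Insert 4: [28, 17, 4]
Insert 25: [28, 25, 4, 17]

Final heap: [28, 25, 4, 17]


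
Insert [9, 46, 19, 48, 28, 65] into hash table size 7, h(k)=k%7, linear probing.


Insert 9: h=2 -> slot 2
Insert 46: h=4 -> slot 4
Insert 19: h=5 -> slot 5
Insert 48: h=6 -> slot 6
Insert 28: h=0 -> slot 0
Insert 65: h=2, 1 probes -> slot 3

Table: [28, None, 9, 65, 46, 19, 48]


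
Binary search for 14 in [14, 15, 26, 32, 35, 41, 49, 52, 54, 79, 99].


Step 1: lo=0, hi=10, mid=5, val=41
Step 2: lo=0, hi=4, mid=2, val=26
Step 3: lo=0, hi=1, mid=0, val=14

Found at index 0


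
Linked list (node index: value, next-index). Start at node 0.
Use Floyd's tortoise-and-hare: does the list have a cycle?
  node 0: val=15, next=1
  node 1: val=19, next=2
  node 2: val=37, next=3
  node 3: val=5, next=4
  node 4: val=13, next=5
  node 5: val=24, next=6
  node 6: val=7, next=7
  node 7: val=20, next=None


Floyd's tortoise (slow, +1) and hare (fast, +2):
  init: slow=0, fast=0
  step 1: slow=1, fast=2
  step 2: slow=2, fast=4
  step 3: slow=3, fast=6
  step 4: fast 6->7->None, no cycle

Cycle: no


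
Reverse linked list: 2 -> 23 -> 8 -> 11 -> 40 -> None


Step 1: curr=2, set curr.next=prev(None) | reversed so far: 2
Step 2: curr=23, set curr.next=prev(2) | reversed so far: 23 -> 2
Step 3: curr=8, set curr.next=prev(23) | reversed so far: 8 -> 23 -> 2
Step 4: curr=11, set curr.next=prev(8) | reversed so far: 11 -> 8 -> 23 -> 2
Step 5: curr=40, set curr.next=prev(11) | reversed so far: 40 -> 11 -> 8 -> 23 -> 2

40 -> 11 -> 8 -> 23 -> 2 -> None


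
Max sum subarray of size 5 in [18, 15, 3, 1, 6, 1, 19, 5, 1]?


[0:5]: 43
[1:6]: 26
[2:7]: 30
[3:8]: 32
[4:9]: 32

Max: 43 at [0:5]


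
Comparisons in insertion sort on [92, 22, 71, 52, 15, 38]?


Algorithm: insertion sort
Input: [92, 22, 71, 52, 15, 38]
Sorted: [15, 22, 38, 52, 71, 92]

14


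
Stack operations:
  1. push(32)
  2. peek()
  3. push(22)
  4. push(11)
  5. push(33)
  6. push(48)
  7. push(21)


push(32) -> [32]
peek()->32
push(22) -> [32, 22]
push(11) -> [32, 22, 11]
push(33) -> [32, 22, 11, 33]
push(48) -> [32, 22, 11, 33, 48]
push(21) -> [32, 22, 11, 33, 48, 21]

Final stack: [32, 22, 11, 33, 48, 21]


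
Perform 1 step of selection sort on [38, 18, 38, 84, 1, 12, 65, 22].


Initial: [38, 18, 38, 84, 1, 12, 65, 22]
Step 1: min=1 at 4
  Swap: [1, 18, 38, 84, 38, 12, 65, 22]

After 1 step: [1, 18, 38, 84, 38, 12, 65, 22]


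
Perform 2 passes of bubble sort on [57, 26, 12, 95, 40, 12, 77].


Initial: [57, 26, 12, 95, 40, 12, 77]
Pass 1: [26, 12, 57, 40, 12, 77, 95] (5 swaps)
Pass 2: [12, 26, 40, 12, 57, 77, 95] (3 swaps)

After 2 passes: [12, 26, 40, 12, 57, 77, 95]


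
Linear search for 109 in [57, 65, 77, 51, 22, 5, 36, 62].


i=0: 57!=109
i=1: 65!=109
i=2: 77!=109
i=3: 51!=109
i=4: 22!=109
i=5: 5!=109
i=6: 36!=109
i=7: 62!=109

Not found, 8 comps


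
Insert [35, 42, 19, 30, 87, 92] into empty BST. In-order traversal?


Insert 35: root
Insert 42: R from 35
Insert 19: L from 35
Insert 30: L from 35 -> R from 19
Insert 87: R from 35 -> R from 42
Insert 92: R from 35 -> R from 42 -> R from 87

In-order: [19, 30, 35, 42, 87, 92]


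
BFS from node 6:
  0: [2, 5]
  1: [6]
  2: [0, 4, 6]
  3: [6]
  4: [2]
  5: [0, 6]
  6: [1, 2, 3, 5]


Visit 6, enqueue [1, 2, 3, 5]
Visit 1, enqueue []
Visit 2, enqueue [0, 4]
Visit 3, enqueue []
Visit 5, enqueue []
Visit 0, enqueue []
Visit 4, enqueue []

BFS order: [6, 1, 2, 3, 5, 0, 4]


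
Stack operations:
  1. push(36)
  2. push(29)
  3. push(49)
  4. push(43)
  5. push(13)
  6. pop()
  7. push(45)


push(36) -> [36]
push(29) -> [36, 29]
push(49) -> [36, 29, 49]
push(43) -> [36, 29, 49, 43]
push(13) -> [36, 29, 49, 43, 13]
pop()->13, [36, 29, 49, 43]
push(45) -> [36, 29, 49, 43, 45]

Final stack: [36, 29, 49, 43, 45]


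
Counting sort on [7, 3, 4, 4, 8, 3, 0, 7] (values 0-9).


Input: [7, 3, 4, 4, 8, 3, 0, 7]
Counts: [1, 0, 0, 2, 2, 0, 0, 2, 1, 0]

Sorted: [0, 3, 3, 4, 4, 7, 7, 8]


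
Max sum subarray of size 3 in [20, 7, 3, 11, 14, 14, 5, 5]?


[0:3]: 30
[1:4]: 21
[2:5]: 28
[3:6]: 39
[4:7]: 33
[5:8]: 24

Max: 39 at [3:6]


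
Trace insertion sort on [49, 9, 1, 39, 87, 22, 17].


Initial: [49, 9, 1, 39, 87, 22, 17]
Insert 9: [9, 49, 1, 39, 87, 22, 17]
Insert 1: [1, 9, 49, 39, 87, 22, 17]
Insert 39: [1, 9, 39, 49, 87, 22, 17]
Insert 87: [1, 9, 39, 49, 87, 22, 17]
Insert 22: [1, 9, 22, 39, 49, 87, 17]
Insert 17: [1, 9, 17, 22, 39, 49, 87]

Sorted: [1, 9, 17, 22, 39, 49, 87]


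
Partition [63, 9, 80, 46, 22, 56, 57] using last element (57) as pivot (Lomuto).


Pivot: 57
  9 <= 57: swap -> [9, 63, 80, 46, 22, 56, 57]
  46 <= 57: swap -> [9, 46, 80, 63, 22, 56, 57]
  22 <= 57: swap -> [9, 46, 22, 63, 80, 56, 57]
  56 <= 57: swap -> [9, 46, 22, 56, 80, 63, 57]
Place pivot at 4: [9, 46, 22, 56, 57, 63, 80]

Partitioned: [9, 46, 22, 56, 57, 63, 80]


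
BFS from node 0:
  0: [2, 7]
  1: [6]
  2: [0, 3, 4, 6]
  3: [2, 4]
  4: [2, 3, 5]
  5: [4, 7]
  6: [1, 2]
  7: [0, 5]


Visit 0, enqueue [2, 7]
Visit 2, enqueue [3, 4, 6]
Visit 7, enqueue [5]
Visit 3, enqueue []
Visit 4, enqueue []
Visit 6, enqueue [1]
Visit 5, enqueue []
Visit 1, enqueue []

BFS order: [0, 2, 7, 3, 4, 6, 5, 1]


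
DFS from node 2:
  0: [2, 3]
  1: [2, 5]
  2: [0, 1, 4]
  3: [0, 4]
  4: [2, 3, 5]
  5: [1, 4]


Visit 2, push [4, 1, 0]
Visit 0, push [3]
Visit 3, push [4]
Visit 4, push [5]
Visit 5, push [1]
Visit 1, push []

DFS order: [2, 0, 3, 4, 5, 1]


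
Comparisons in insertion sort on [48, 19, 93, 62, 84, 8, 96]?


Algorithm: insertion sort
Input: [48, 19, 93, 62, 84, 8, 96]
Sorted: [8, 19, 48, 62, 84, 93, 96]

12


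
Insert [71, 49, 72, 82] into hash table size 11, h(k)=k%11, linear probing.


Insert 71: h=5 -> slot 5
Insert 49: h=5, 1 probes -> slot 6
Insert 72: h=6, 1 probes -> slot 7
Insert 82: h=5, 3 probes -> slot 8

Table: [None, None, None, None, None, 71, 49, 72, 82, None, None]


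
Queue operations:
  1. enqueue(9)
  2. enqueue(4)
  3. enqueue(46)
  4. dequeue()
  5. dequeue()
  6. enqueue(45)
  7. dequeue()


enqueue(9) -> [9]
enqueue(4) -> [9, 4]
enqueue(46) -> [9, 4, 46]
dequeue()->9, [4, 46]
dequeue()->4, [46]
enqueue(45) -> [46, 45]
dequeue()->46, [45]

Final queue: [45]


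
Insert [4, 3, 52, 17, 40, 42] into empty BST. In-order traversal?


Insert 4: root
Insert 3: L from 4
Insert 52: R from 4
Insert 17: R from 4 -> L from 52
Insert 40: R from 4 -> L from 52 -> R from 17
Insert 42: R from 4 -> L from 52 -> R from 17 -> R from 40

In-order: [3, 4, 17, 40, 42, 52]


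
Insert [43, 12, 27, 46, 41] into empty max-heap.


Insert 43: [43]
Insert 12: [43, 12]
Insert 27: [43, 12, 27]
Insert 46: [46, 43, 27, 12]
Insert 41: [46, 43, 27, 12, 41]

Final heap: [46, 43, 27, 12, 41]


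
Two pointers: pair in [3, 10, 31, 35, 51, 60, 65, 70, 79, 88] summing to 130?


lo=0(3)+hi=9(88)=91
lo=1(10)+hi=9(88)=98
lo=2(31)+hi=9(88)=119
lo=3(35)+hi=9(88)=123
lo=4(51)+hi=9(88)=139
lo=4(51)+hi=8(79)=130

Yes: 51+79=130


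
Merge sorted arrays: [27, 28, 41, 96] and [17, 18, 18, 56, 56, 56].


Take 17 from B
Take 18 from B
Take 18 from B
Take 27 from A
Take 28 from A
Take 41 from A
Take 56 from B
Take 56 from B
Take 56 from B

Merged: [17, 18, 18, 27, 28, 41, 56, 56, 56, 96]


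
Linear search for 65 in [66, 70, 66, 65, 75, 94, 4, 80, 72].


i=0: 66!=65
i=1: 70!=65
i=2: 66!=65
i=3: 65==65 found!

Found at 3, 4 comps


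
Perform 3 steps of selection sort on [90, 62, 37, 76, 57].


Initial: [90, 62, 37, 76, 57]
Step 1: min=37 at 2
  Swap: [37, 62, 90, 76, 57]
Step 2: min=57 at 4
  Swap: [37, 57, 90, 76, 62]
Step 3: min=62 at 4
  Swap: [37, 57, 62, 76, 90]

After 3 steps: [37, 57, 62, 76, 90]


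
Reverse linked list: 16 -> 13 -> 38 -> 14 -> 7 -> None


Step 1: curr=16, set curr.next=prev(None) | reversed so far: 16
Step 2: curr=13, set curr.next=prev(16) | reversed so far: 13 -> 16
Step 3: curr=38, set curr.next=prev(13) | reversed so far: 38 -> 13 -> 16
Step 4: curr=14, set curr.next=prev(38) | reversed so far: 14 -> 38 -> 13 -> 16
Step 5: curr=7, set curr.next=prev(14) | reversed so far: 7 -> 14 -> 38 -> 13 -> 16

7 -> 14 -> 38 -> 13 -> 16 -> None


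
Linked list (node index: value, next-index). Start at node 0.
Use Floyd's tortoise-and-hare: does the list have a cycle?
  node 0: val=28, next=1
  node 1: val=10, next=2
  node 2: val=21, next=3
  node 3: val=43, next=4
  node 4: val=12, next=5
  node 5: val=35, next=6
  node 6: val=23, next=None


Floyd's tortoise (slow, +1) and hare (fast, +2):
  init: slow=0, fast=0
  step 1: slow=1, fast=2
  step 2: slow=2, fast=4
  step 3: slow=3, fast=6
  step 4: fast -> None, no cycle

Cycle: no


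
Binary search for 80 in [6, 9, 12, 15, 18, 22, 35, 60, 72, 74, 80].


Step 1: lo=0, hi=10, mid=5, val=22
Step 2: lo=6, hi=10, mid=8, val=72
Step 3: lo=9, hi=10, mid=9, val=74
Step 4: lo=10, hi=10, mid=10, val=80

Found at index 10


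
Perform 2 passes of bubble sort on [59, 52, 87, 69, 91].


Initial: [59, 52, 87, 69, 91]
Pass 1: [52, 59, 69, 87, 91] (2 swaps)
Pass 2: [52, 59, 69, 87, 91] (0 swaps)

After 2 passes: [52, 59, 69, 87, 91]


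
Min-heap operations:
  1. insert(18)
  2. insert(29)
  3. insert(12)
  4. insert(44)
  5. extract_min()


insert(18) -> [18]
insert(29) -> [18, 29]
insert(12) -> [12, 29, 18]
insert(44) -> [12, 29, 18, 44]
extract_min()->12, [18, 29, 44]

Final heap: [18, 29, 44]


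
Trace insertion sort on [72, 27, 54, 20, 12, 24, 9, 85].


Initial: [72, 27, 54, 20, 12, 24, 9, 85]
Insert 27: [27, 72, 54, 20, 12, 24, 9, 85]
Insert 54: [27, 54, 72, 20, 12, 24, 9, 85]
Insert 20: [20, 27, 54, 72, 12, 24, 9, 85]
Insert 12: [12, 20, 27, 54, 72, 24, 9, 85]
Insert 24: [12, 20, 24, 27, 54, 72, 9, 85]
Insert 9: [9, 12, 20, 24, 27, 54, 72, 85]
Insert 85: [9, 12, 20, 24, 27, 54, 72, 85]

Sorted: [9, 12, 20, 24, 27, 54, 72, 85]


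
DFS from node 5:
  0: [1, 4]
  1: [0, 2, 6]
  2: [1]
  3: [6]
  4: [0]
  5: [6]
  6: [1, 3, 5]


Visit 5, push [6]
Visit 6, push [3, 1]
Visit 1, push [2, 0]
Visit 0, push [4]
Visit 4, push []
Visit 2, push []
Visit 3, push []

DFS order: [5, 6, 1, 0, 4, 2, 3]


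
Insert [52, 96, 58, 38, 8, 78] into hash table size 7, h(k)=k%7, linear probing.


Insert 52: h=3 -> slot 3
Insert 96: h=5 -> slot 5
Insert 58: h=2 -> slot 2
Insert 38: h=3, 1 probes -> slot 4
Insert 8: h=1 -> slot 1
Insert 78: h=1, 5 probes -> slot 6

Table: [None, 8, 58, 52, 38, 96, 78]


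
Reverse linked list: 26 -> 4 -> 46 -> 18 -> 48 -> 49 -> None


Step 1: curr=26, set curr.next=prev(None) | reversed so far: 26
Step 2: curr=4, set curr.next=prev(26) | reversed so far: 4 -> 26
Step 3: curr=46, set curr.next=prev(4) | reversed so far: 46 -> 4 -> 26
Step 4: curr=18, set curr.next=prev(46) | reversed so far: 18 -> 46 -> 4 -> 26
Step 5: curr=48, set curr.next=prev(18) | reversed so far: 48 -> 18 -> 46 -> 4 -> 26
Step 6: curr=49, set curr.next=prev(48) | reversed so far: 49 -> 48 -> 18 -> 46 -> 4 -> 26

49 -> 48 -> 18 -> 46 -> 4 -> 26 -> None


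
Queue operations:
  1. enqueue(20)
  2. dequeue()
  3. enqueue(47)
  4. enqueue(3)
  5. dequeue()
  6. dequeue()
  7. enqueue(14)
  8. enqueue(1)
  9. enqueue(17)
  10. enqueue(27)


enqueue(20) -> [20]
dequeue()->20, []
enqueue(47) -> [47]
enqueue(3) -> [47, 3]
dequeue()->47, [3]
dequeue()->3, []
enqueue(14) -> [14]
enqueue(1) -> [14, 1]
enqueue(17) -> [14, 1, 17]
enqueue(27) -> [14, 1, 17, 27]

Final queue: [14, 1, 17, 27]


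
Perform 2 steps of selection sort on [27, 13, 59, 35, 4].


Initial: [27, 13, 59, 35, 4]
Step 1: min=4 at 4
  Swap: [4, 13, 59, 35, 27]
Step 2: min=13 at 1
  Swap: [4, 13, 59, 35, 27]

After 2 steps: [4, 13, 59, 35, 27]


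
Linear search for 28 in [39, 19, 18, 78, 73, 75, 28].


i=0: 39!=28
i=1: 19!=28
i=2: 18!=28
i=3: 78!=28
i=4: 73!=28
i=5: 75!=28
i=6: 28==28 found!

Found at 6, 7 comps


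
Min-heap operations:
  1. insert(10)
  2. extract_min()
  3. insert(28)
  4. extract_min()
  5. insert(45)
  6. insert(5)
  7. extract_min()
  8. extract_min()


insert(10) -> [10]
extract_min()->10, []
insert(28) -> [28]
extract_min()->28, []
insert(45) -> [45]
insert(5) -> [5, 45]
extract_min()->5, [45]
extract_min()->45, []

Final heap: []


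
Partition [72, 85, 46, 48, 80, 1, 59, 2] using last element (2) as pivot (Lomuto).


Pivot: 2
  1 <= 2: swap -> [1, 85, 46, 48, 80, 72, 59, 2]
Place pivot at 1: [1, 2, 46, 48, 80, 72, 59, 85]

Partitioned: [1, 2, 46, 48, 80, 72, 59, 85]


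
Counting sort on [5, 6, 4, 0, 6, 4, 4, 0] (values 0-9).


Input: [5, 6, 4, 0, 6, 4, 4, 0]
Counts: [2, 0, 0, 0, 3, 1, 2, 0, 0, 0]

Sorted: [0, 0, 4, 4, 4, 5, 6, 6]


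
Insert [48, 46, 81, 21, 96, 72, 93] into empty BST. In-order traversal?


Insert 48: root
Insert 46: L from 48
Insert 81: R from 48
Insert 21: L from 48 -> L from 46
Insert 96: R from 48 -> R from 81
Insert 72: R from 48 -> L from 81
Insert 93: R from 48 -> R from 81 -> L from 96

In-order: [21, 46, 48, 72, 81, 93, 96]


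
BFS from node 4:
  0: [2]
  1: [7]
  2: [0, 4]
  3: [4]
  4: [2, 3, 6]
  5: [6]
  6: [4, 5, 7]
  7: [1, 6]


Visit 4, enqueue [2, 3, 6]
Visit 2, enqueue [0]
Visit 3, enqueue []
Visit 6, enqueue [5, 7]
Visit 0, enqueue []
Visit 5, enqueue []
Visit 7, enqueue [1]
Visit 1, enqueue []

BFS order: [4, 2, 3, 6, 0, 5, 7, 1]


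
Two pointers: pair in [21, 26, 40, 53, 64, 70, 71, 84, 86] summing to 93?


lo=0(21)+hi=8(86)=107
lo=0(21)+hi=7(84)=105
lo=0(21)+hi=6(71)=92
lo=1(26)+hi=6(71)=97
lo=1(26)+hi=5(70)=96
lo=1(26)+hi=4(64)=90
lo=2(40)+hi=4(64)=104
lo=2(40)+hi=3(53)=93

Yes: 40+53=93


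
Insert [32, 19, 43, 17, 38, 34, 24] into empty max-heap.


Insert 32: [32]
Insert 19: [32, 19]
Insert 43: [43, 19, 32]
Insert 17: [43, 19, 32, 17]
Insert 38: [43, 38, 32, 17, 19]
Insert 34: [43, 38, 34, 17, 19, 32]
Insert 24: [43, 38, 34, 17, 19, 32, 24]

Final heap: [43, 38, 34, 17, 19, 32, 24]


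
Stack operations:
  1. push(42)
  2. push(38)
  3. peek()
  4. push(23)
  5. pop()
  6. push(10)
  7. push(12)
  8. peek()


push(42) -> [42]
push(38) -> [42, 38]
peek()->38
push(23) -> [42, 38, 23]
pop()->23, [42, 38]
push(10) -> [42, 38, 10]
push(12) -> [42, 38, 10, 12]
peek()->12

Final stack: [42, 38, 10, 12]


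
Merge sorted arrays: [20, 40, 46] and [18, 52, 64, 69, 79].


Take 18 from B
Take 20 from A
Take 40 from A
Take 46 from A

Merged: [18, 20, 40, 46, 52, 64, 69, 79]


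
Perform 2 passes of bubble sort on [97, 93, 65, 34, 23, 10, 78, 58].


Initial: [97, 93, 65, 34, 23, 10, 78, 58]
Pass 1: [93, 65, 34, 23, 10, 78, 58, 97] (7 swaps)
Pass 2: [65, 34, 23, 10, 78, 58, 93, 97] (6 swaps)

After 2 passes: [65, 34, 23, 10, 78, 58, 93, 97]


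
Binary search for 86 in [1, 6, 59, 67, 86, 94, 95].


Step 1: lo=0, hi=6, mid=3, val=67
Step 2: lo=4, hi=6, mid=5, val=94
Step 3: lo=4, hi=4, mid=4, val=86

Found at index 4


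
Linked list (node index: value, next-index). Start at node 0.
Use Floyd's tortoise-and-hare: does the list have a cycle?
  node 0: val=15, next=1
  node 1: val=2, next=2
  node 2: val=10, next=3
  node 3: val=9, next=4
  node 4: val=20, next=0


Floyd's tortoise (slow, +1) and hare (fast, +2):
  init: slow=0, fast=0
  step 1: slow=1, fast=2
  step 2: slow=2, fast=4
  step 3: slow=3, fast=1
  step 4: slow=4, fast=3
  step 5: slow=0, fast=0
  slow == fast at node 0: cycle detected

Cycle: yes


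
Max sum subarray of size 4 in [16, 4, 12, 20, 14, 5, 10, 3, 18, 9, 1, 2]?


[0:4]: 52
[1:5]: 50
[2:6]: 51
[3:7]: 49
[4:8]: 32
[5:9]: 36
[6:10]: 40
[7:11]: 31
[8:12]: 30

Max: 52 at [0:4]


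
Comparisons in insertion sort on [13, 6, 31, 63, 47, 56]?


Algorithm: insertion sort
Input: [13, 6, 31, 63, 47, 56]
Sorted: [6, 13, 31, 47, 56, 63]

7


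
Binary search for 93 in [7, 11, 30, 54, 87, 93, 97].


Step 1: lo=0, hi=6, mid=3, val=54
Step 2: lo=4, hi=6, mid=5, val=93

Found at index 5


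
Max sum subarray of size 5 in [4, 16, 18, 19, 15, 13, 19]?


[0:5]: 72
[1:6]: 81
[2:7]: 84

Max: 84 at [2:7]


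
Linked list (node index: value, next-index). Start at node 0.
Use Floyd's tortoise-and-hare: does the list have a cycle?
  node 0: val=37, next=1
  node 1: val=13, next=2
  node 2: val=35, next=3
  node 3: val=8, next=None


Floyd's tortoise (slow, +1) and hare (fast, +2):
  init: slow=0, fast=0
  step 1: slow=1, fast=2
  step 2: fast 2->3->None, no cycle

Cycle: no


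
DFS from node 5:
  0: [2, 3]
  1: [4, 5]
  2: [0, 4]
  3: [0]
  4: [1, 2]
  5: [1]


Visit 5, push [1]
Visit 1, push [4]
Visit 4, push [2]
Visit 2, push [0]
Visit 0, push [3]
Visit 3, push []

DFS order: [5, 1, 4, 2, 0, 3]


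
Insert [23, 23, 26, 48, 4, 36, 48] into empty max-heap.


Insert 23: [23]
Insert 23: [23, 23]
Insert 26: [26, 23, 23]
Insert 48: [48, 26, 23, 23]
Insert 4: [48, 26, 23, 23, 4]
Insert 36: [48, 26, 36, 23, 4, 23]
Insert 48: [48, 26, 48, 23, 4, 23, 36]

Final heap: [48, 26, 48, 23, 4, 23, 36]


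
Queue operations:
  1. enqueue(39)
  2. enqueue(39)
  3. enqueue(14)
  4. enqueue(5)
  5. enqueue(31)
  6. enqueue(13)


enqueue(39) -> [39]
enqueue(39) -> [39, 39]
enqueue(14) -> [39, 39, 14]
enqueue(5) -> [39, 39, 14, 5]
enqueue(31) -> [39, 39, 14, 5, 31]
enqueue(13) -> [39, 39, 14, 5, 31, 13]

Final queue: [39, 39, 14, 5, 31, 13]


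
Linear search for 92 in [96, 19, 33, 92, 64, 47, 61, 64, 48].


i=0: 96!=92
i=1: 19!=92
i=2: 33!=92
i=3: 92==92 found!

Found at 3, 4 comps


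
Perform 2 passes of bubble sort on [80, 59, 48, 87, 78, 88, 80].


Initial: [80, 59, 48, 87, 78, 88, 80]
Pass 1: [59, 48, 80, 78, 87, 80, 88] (4 swaps)
Pass 2: [48, 59, 78, 80, 80, 87, 88] (3 swaps)

After 2 passes: [48, 59, 78, 80, 80, 87, 88]


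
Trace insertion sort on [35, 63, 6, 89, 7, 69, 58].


Initial: [35, 63, 6, 89, 7, 69, 58]
Insert 63: [35, 63, 6, 89, 7, 69, 58]
Insert 6: [6, 35, 63, 89, 7, 69, 58]
Insert 89: [6, 35, 63, 89, 7, 69, 58]
Insert 7: [6, 7, 35, 63, 89, 69, 58]
Insert 69: [6, 7, 35, 63, 69, 89, 58]
Insert 58: [6, 7, 35, 58, 63, 69, 89]

Sorted: [6, 7, 35, 58, 63, 69, 89]


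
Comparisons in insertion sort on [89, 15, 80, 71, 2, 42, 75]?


Algorithm: insertion sort
Input: [89, 15, 80, 71, 2, 42, 75]
Sorted: [2, 15, 42, 71, 75, 80, 89]

17


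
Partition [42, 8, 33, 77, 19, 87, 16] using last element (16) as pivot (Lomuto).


Pivot: 16
  8 <= 16: swap -> [8, 42, 33, 77, 19, 87, 16]
Place pivot at 1: [8, 16, 33, 77, 19, 87, 42]

Partitioned: [8, 16, 33, 77, 19, 87, 42]


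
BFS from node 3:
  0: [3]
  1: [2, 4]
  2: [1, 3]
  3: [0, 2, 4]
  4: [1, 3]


Visit 3, enqueue [0, 2, 4]
Visit 0, enqueue []
Visit 2, enqueue [1]
Visit 4, enqueue []
Visit 1, enqueue []

BFS order: [3, 0, 2, 4, 1]


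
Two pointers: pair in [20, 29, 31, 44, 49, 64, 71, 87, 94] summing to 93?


lo=0(20)+hi=8(94)=114
lo=0(20)+hi=7(87)=107
lo=0(20)+hi=6(71)=91
lo=1(29)+hi=6(71)=100
lo=1(29)+hi=5(64)=93

Yes: 29+64=93


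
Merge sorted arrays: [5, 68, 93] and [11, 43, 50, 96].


Take 5 from A
Take 11 from B
Take 43 from B
Take 50 from B
Take 68 from A
Take 93 from A

Merged: [5, 11, 43, 50, 68, 93, 96]


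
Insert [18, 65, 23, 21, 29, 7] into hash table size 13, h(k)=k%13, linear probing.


Insert 18: h=5 -> slot 5
Insert 65: h=0 -> slot 0
Insert 23: h=10 -> slot 10
Insert 21: h=8 -> slot 8
Insert 29: h=3 -> slot 3
Insert 7: h=7 -> slot 7

Table: [65, None, None, 29, None, 18, None, 7, 21, None, 23, None, None]


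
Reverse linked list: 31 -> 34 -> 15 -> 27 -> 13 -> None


Step 1: curr=31, set curr.next=prev(None) | reversed so far: 31
Step 2: curr=34, set curr.next=prev(31) | reversed so far: 34 -> 31
Step 3: curr=15, set curr.next=prev(34) | reversed so far: 15 -> 34 -> 31
Step 4: curr=27, set curr.next=prev(15) | reversed so far: 27 -> 15 -> 34 -> 31
Step 5: curr=13, set curr.next=prev(27) | reversed so far: 13 -> 27 -> 15 -> 34 -> 31

13 -> 27 -> 15 -> 34 -> 31 -> None


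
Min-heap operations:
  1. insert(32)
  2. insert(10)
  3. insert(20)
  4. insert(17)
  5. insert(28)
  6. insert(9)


insert(32) -> [32]
insert(10) -> [10, 32]
insert(20) -> [10, 32, 20]
insert(17) -> [10, 17, 20, 32]
insert(28) -> [10, 17, 20, 32, 28]
insert(9) -> [9, 17, 10, 32, 28, 20]

Final heap: [9, 17, 10, 32, 28, 20]


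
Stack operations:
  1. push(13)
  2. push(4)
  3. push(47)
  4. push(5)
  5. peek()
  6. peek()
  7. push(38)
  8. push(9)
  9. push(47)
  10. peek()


push(13) -> [13]
push(4) -> [13, 4]
push(47) -> [13, 4, 47]
push(5) -> [13, 4, 47, 5]
peek()->5
peek()->5
push(38) -> [13, 4, 47, 5, 38]
push(9) -> [13, 4, 47, 5, 38, 9]
push(47) -> [13, 4, 47, 5, 38, 9, 47]
peek()->47

Final stack: [13, 4, 47, 5, 38, 9, 47]


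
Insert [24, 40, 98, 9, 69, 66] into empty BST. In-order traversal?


Insert 24: root
Insert 40: R from 24
Insert 98: R from 24 -> R from 40
Insert 9: L from 24
Insert 69: R from 24 -> R from 40 -> L from 98
Insert 66: R from 24 -> R from 40 -> L from 98 -> L from 69

In-order: [9, 24, 40, 66, 69, 98]


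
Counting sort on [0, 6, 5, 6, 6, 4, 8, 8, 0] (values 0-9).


Input: [0, 6, 5, 6, 6, 4, 8, 8, 0]
Counts: [2, 0, 0, 0, 1, 1, 3, 0, 2, 0]

Sorted: [0, 0, 4, 5, 6, 6, 6, 8, 8]


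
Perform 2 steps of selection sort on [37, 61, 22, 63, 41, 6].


Initial: [37, 61, 22, 63, 41, 6]
Step 1: min=6 at 5
  Swap: [6, 61, 22, 63, 41, 37]
Step 2: min=22 at 2
  Swap: [6, 22, 61, 63, 41, 37]

After 2 steps: [6, 22, 61, 63, 41, 37]


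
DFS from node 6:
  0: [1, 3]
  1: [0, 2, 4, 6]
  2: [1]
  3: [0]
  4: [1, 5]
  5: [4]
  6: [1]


Visit 6, push [1]
Visit 1, push [4, 2, 0]
Visit 0, push [3]
Visit 3, push []
Visit 2, push []
Visit 4, push [5]
Visit 5, push []

DFS order: [6, 1, 0, 3, 2, 4, 5]


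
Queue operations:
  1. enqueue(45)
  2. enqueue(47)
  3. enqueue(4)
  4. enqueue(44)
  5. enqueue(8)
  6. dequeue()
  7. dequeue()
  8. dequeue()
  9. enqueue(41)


enqueue(45) -> [45]
enqueue(47) -> [45, 47]
enqueue(4) -> [45, 47, 4]
enqueue(44) -> [45, 47, 4, 44]
enqueue(8) -> [45, 47, 4, 44, 8]
dequeue()->45, [47, 4, 44, 8]
dequeue()->47, [4, 44, 8]
dequeue()->4, [44, 8]
enqueue(41) -> [44, 8, 41]

Final queue: [44, 8, 41]


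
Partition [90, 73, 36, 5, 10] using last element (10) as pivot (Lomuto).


Pivot: 10
  5 <= 10: swap -> [5, 73, 36, 90, 10]
Place pivot at 1: [5, 10, 36, 90, 73]

Partitioned: [5, 10, 36, 90, 73]


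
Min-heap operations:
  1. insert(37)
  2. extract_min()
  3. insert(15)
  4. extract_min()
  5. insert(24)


insert(37) -> [37]
extract_min()->37, []
insert(15) -> [15]
extract_min()->15, []
insert(24) -> [24]

Final heap: [24]


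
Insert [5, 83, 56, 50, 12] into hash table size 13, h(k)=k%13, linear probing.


Insert 5: h=5 -> slot 5
Insert 83: h=5, 1 probes -> slot 6
Insert 56: h=4 -> slot 4
Insert 50: h=11 -> slot 11
Insert 12: h=12 -> slot 12

Table: [None, None, None, None, 56, 5, 83, None, None, None, None, 50, 12]


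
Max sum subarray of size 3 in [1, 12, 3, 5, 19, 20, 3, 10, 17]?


[0:3]: 16
[1:4]: 20
[2:5]: 27
[3:6]: 44
[4:7]: 42
[5:8]: 33
[6:9]: 30

Max: 44 at [3:6]


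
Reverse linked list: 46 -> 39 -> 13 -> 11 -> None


Step 1: curr=46, set curr.next=prev(None) | reversed so far: 46
Step 2: curr=39, set curr.next=prev(46) | reversed so far: 39 -> 46
Step 3: curr=13, set curr.next=prev(39) | reversed so far: 13 -> 39 -> 46
Step 4: curr=11, set curr.next=prev(13) | reversed so far: 11 -> 13 -> 39 -> 46

11 -> 13 -> 39 -> 46 -> None


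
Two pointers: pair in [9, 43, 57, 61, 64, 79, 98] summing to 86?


lo=0(9)+hi=6(98)=107
lo=0(9)+hi=5(79)=88
lo=0(9)+hi=4(64)=73
lo=1(43)+hi=4(64)=107
lo=1(43)+hi=3(61)=104
lo=1(43)+hi=2(57)=100

No pair found


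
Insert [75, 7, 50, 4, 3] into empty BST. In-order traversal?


Insert 75: root
Insert 7: L from 75
Insert 50: L from 75 -> R from 7
Insert 4: L from 75 -> L from 7
Insert 3: L from 75 -> L from 7 -> L from 4

In-order: [3, 4, 7, 50, 75]


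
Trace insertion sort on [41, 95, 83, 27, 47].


Initial: [41, 95, 83, 27, 47]
Insert 95: [41, 95, 83, 27, 47]
Insert 83: [41, 83, 95, 27, 47]
Insert 27: [27, 41, 83, 95, 47]
Insert 47: [27, 41, 47, 83, 95]

Sorted: [27, 41, 47, 83, 95]


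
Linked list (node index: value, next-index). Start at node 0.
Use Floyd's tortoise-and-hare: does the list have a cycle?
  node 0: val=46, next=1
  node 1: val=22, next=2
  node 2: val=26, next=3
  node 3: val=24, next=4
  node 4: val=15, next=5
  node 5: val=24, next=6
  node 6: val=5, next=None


Floyd's tortoise (slow, +1) and hare (fast, +2):
  init: slow=0, fast=0
  step 1: slow=1, fast=2
  step 2: slow=2, fast=4
  step 3: slow=3, fast=6
  step 4: fast -> None, no cycle

Cycle: no


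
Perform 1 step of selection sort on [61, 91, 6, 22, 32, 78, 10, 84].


Initial: [61, 91, 6, 22, 32, 78, 10, 84]
Step 1: min=6 at 2
  Swap: [6, 91, 61, 22, 32, 78, 10, 84]

After 1 step: [6, 91, 61, 22, 32, 78, 10, 84]


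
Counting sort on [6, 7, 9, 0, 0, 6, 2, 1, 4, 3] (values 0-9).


Input: [6, 7, 9, 0, 0, 6, 2, 1, 4, 3]
Counts: [2, 1, 1, 1, 1, 0, 2, 1, 0, 1]

Sorted: [0, 0, 1, 2, 3, 4, 6, 6, 7, 9]


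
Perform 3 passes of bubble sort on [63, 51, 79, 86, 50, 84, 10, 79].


Initial: [63, 51, 79, 86, 50, 84, 10, 79]
Pass 1: [51, 63, 79, 50, 84, 10, 79, 86] (5 swaps)
Pass 2: [51, 63, 50, 79, 10, 79, 84, 86] (3 swaps)
Pass 3: [51, 50, 63, 10, 79, 79, 84, 86] (2 swaps)

After 3 passes: [51, 50, 63, 10, 79, 79, 84, 86]


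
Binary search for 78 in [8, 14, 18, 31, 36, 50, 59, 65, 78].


Step 1: lo=0, hi=8, mid=4, val=36
Step 2: lo=5, hi=8, mid=6, val=59
Step 3: lo=7, hi=8, mid=7, val=65
Step 4: lo=8, hi=8, mid=8, val=78

Found at index 8


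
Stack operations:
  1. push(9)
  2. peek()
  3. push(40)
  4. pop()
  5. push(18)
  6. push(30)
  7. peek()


push(9) -> [9]
peek()->9
push(40) -> [9, 40]
pop()->40, [9]
push(18) -> [9, 18]
push(30) -> [9, 18, 30]
peek()->30

Final stack: [9, 18, 30]


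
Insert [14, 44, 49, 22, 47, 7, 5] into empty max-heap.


Insert 14: [14]
Insert 44: [44, 14]
Insert 49: [49, 14, 44]
Insert 22: [49, 22, 44, 14]
Insert 47: [49, 47, 44, 14, 22]
Insert 7: [49, 47, 44, 14, 22, 7]
Insert 5: [49, 47, 44, 14, 22, 7, 5]

Final heap: [49, 47, 44, 14, 22, 7, 5]


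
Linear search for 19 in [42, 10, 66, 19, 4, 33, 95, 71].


i=0: 42!=19
i=1: 10!=19
i=2: 66!=19
i=3: 19==19 found!

Found at 3, 4 comps


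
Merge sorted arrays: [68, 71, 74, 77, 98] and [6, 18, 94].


Take 6 from B
Take 18 from B
Take 68 from A
Take 71 from A
Take 74 from A
Take 77 from A
Take 94 from B

Merged: [6, 18, 68, 71, 74, 77, 94, 98]


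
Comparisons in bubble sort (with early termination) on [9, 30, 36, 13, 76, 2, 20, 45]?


Algorithm: bubble sort (with early termination)
Input: [9, 30, 36, 13, 76, 2, 20, 45]
Sorted: [2, 9, 13, 20, 30, 36, 45, 76]

27


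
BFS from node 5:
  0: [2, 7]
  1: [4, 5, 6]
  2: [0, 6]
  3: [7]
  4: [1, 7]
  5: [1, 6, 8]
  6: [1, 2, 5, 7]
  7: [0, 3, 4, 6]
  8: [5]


Visit 5, enqueue [1, 6, 8]
Visit 1, enqueue [4]
Visit 6, enqueue [2, 7]
Visit 8, enqueue []
Visit 4, enqueue []
Visit 2, enqueue [0]
Visit 7, enqueue [3]
Visit 0, enqueue []
Visit 3, enqueue []

BFS order: [5, 1, 6, 8, 4, 2, 7, 0, 3]


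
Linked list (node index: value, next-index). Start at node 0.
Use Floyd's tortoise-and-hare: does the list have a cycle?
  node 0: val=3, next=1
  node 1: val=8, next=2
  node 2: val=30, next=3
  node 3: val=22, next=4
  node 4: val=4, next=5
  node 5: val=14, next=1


Floyd's tortoise (slow, +1) and hare (fast, +2):
  init: slow=0, fast=0
  step 1: slow=1, fast=2
  step 2: slow=2, fast=4
  step 3: slow=3, fast=1
  step 4: slow=4, fast=3
  step 5: slow=5, fast=5
  slow == fast at node 5: cycle detected

Cycle: yes


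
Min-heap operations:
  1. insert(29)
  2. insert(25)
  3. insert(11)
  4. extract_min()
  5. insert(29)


insert(29) -> [29]
insert(25) -> [25, 29]
insert(11) -> [11, 29, 25]
extract_min()->11, [25, 29]
insert(29) -> [25, 29, 29]

Final heap: [25, 29, 29]


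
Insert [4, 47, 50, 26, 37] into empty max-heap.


Insert 4: [4]
Insert 47: [47, 4]
Insert 50: [50, 4, 47]
Insert 26: [50, 26, 47, 4]
Insert 37: [50, 37, 47, 4, 26]

Final heap: [50, 37, 47, 4, 26]


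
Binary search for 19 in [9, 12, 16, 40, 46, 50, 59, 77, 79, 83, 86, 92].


Step 1: lo=0, hi=11, mid=5, val=50
Step 2: lo=0, hi=4, mid=2, val=16
Step 3: lo=3, hi=4, mid=3, val=40

Not found


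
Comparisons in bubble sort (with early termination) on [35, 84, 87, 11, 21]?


Algorithm: bubble sort (with early termination)
Input: [35, 84, 87, 11, 21]
Sorted: [11, 21, 35, 84, 87]

10


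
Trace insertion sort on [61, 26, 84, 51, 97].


Initial: [61, 26, 84, 51, 97]
Insert 26: [26, 61, 84, 51, 97]
Insert 84: [26, 61, 84, 51, 97]
Insert 51: [26, 51, 61, 84, 97]
Insert 97: [26, 51, 61, 84, 97]

Sorted: [26, 51, 61, 84, 97]


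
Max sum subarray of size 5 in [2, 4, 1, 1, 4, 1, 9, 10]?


[0:5]: 12
[1:6]: 11
[2:7]: 16
[3:8]: 25

Max: 25 at [3:8]


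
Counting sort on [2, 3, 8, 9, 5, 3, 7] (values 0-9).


Input: [2, 3, 8, 9, 5, 3, 7]
Counts: [0, 0, 1, 2, 0, 1, 0, 1, 1, 1]

Sorted: [2, 3, 3, 5, 7, 8, 9]


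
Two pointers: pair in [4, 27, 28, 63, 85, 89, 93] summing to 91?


lo=0(4)+hi=6(93)=97
lo=0(4)+hi=5(89)=93
lo=0(4)+hi=4(85)=89
lo=1(27)+hi=4(85)=112
lo=1(27)+hi=3(63)=90
lo=2(28)+hi=3(63)=91

Yes: 28+63=91


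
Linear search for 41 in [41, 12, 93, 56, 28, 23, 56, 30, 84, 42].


i=0: 41==41 found!

Found at 0, 1 comps


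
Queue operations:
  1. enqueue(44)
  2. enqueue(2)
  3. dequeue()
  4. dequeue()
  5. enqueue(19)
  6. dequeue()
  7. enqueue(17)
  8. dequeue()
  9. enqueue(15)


enqueue(44) -> [44]
enqueue(2) -> [44, 2]
dequeue()->44, [2]
dequeue()->2, []
enqueue(19) -> [19]
dequeue()->19, []
enqueue(17) -> [17]
dequeue()->17, []
enqueue(15) -> [15]

Final queue: [15]


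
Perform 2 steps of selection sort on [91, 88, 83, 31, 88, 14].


Initial: [91, 88, 83, 31, 88, 14]
Step 1: min=14 at 5
  Swap: [14, 88, 83, 31, 88, 91]
Step 2: min=31 at 3
  Swap: [14, 31, 83, 88, 88, 91]

After 2 steps: [14, 31, 83, 88, 88, 91]


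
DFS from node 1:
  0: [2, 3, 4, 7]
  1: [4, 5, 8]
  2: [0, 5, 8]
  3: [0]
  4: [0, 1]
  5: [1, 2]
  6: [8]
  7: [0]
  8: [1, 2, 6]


Visit 1, push [8, 5, 4]
Visit 4, push [0]
Visit 0, push [7, 3, 2]
Visit 2, push [8, 5]
Visit 5, push []
Visit 8, push [6]
Visit 6, push []
Visit 3, push []
Visit 7, push []

DFS order: [1, 4, 0, 2, 5, 8, 6, 3, 7]
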